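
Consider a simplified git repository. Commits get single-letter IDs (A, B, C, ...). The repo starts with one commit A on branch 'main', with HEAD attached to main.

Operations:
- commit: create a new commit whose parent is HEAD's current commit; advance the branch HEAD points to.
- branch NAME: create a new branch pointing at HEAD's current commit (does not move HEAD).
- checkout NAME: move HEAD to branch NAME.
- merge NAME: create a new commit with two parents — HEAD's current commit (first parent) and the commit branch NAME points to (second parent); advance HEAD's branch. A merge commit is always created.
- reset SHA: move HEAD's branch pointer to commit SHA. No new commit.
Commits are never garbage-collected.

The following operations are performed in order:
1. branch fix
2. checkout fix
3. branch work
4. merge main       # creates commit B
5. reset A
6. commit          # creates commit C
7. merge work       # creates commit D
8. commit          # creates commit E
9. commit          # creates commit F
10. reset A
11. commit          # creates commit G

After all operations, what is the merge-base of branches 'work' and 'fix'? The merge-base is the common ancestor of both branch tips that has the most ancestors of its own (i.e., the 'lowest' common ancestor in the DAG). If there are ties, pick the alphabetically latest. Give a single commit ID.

After op 1 (branch): HEAD=main@A [fix=A main=A]
After op 2 (checkout): HEAD=fix@A [fix=A main=A]
After op 3 (branch): HEAD=fix@A [fix=A main=A work=A]
After op 4 (merge): HEAD=fix@B [fix=B main=A work=A]
After op 5 (reset): HEAD=fix@A [fix=A main=A work=A]
After op 6 (commit): HEAD=fix@C [fix=C main=A work=A]
After op 7 (merge): HEAD=fix@D [fix=D main=A work=A]
After op 8 (commit): HEAD=fix@E [fix=E main=A work=A]
After op 9 (commit): HEAD=fix@F [fix=F main=A work=A]
After op 10 (reset): HEAD=fix@A [fix=A main=A work=A]
After op 11 (commit): HEAD=fix@G [fix=G main=A work=A]
ancestors(work=A): ['A']
ancestors(fix=G): ['A', 'G']
common: ['A']

Answer: A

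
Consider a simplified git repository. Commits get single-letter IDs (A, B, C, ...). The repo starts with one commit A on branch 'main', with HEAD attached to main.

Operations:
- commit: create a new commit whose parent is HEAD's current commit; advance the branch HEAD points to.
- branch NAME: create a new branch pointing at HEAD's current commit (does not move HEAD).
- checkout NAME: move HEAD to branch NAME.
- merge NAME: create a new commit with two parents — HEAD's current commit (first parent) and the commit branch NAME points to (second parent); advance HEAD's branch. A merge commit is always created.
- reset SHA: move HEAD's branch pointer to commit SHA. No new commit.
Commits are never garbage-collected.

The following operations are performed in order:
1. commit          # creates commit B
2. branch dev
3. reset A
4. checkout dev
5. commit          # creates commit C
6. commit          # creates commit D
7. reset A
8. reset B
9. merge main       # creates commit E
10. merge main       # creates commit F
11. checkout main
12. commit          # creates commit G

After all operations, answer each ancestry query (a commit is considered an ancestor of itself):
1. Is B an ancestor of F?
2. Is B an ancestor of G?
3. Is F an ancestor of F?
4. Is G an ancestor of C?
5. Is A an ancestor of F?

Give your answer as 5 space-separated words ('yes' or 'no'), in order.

After op 1 (commit): HEAD=main@B [main=B]
After op 2 (branch): HEAD=main@B [dev=B main=B]
After op 3 (reset): HEAD=main@A [dev=B main=A]
After op 4 (checkout): HEAD=dev@B [dev=B main=A]
After op 5 (commit): HEAD=dev@C [dev=C main=A]
After op 6 (commit): HEAD=dev@D [dev=D main=A]
After op 7 (reset): HEAD=dev@A [dev=A main=A]
After op 8 (reset): HEAD=dev@B [dev=B main=A]
After op 9 (merge): HEAD=dev@E [dev=E main=A]
After op 10 (merge): HEAD=dev@F [dev=F main=A]
After op 11 (checkout): HEAD=main@A [dev=F main=A]
After op 12 (commit): HEAD=main@G [dev=F main=G]
ancestors(F) = {A,B,E,F}; B in? yes
ancestors(G) = {A,G}; B in? no
ancestors(F) = {A,B,E,F}; F in? yes
ancestors(C) = {A,B,C}; G in? no
ancestors(F) = {A,B,E,F}; A in? yes

Answer: yes no yes no yes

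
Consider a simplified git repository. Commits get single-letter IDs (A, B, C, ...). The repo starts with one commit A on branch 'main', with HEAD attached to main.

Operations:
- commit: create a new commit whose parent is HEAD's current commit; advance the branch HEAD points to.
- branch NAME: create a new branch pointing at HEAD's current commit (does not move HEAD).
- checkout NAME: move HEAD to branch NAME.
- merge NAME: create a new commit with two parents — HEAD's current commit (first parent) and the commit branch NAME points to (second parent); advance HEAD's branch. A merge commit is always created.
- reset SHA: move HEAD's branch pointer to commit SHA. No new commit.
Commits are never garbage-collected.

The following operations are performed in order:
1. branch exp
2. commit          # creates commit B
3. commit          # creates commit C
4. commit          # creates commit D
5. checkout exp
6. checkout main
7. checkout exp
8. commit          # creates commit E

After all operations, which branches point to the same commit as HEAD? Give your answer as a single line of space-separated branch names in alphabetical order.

After op 1 (branch): HEAD=main@A [exp=A main=A]
After op 2 (commit): HEAD=main@B [exp=A main=B]
After op 3 (commit): HEAD=main@C [exp=A main=C]
After op 4 (commit): HEAD=main@D [exp=A main=D]
After op 5 (checkout): HEAD=exp@A [exp=A main=D]
After op 6 (checkout): HEAD=main@D [exp=A main=D]
After op 7 (checkout): HEAD=exp@A [exp=A main=D]
After op 8 (commit): HEAD=exp@E [exp=E main=D]

Answer: exp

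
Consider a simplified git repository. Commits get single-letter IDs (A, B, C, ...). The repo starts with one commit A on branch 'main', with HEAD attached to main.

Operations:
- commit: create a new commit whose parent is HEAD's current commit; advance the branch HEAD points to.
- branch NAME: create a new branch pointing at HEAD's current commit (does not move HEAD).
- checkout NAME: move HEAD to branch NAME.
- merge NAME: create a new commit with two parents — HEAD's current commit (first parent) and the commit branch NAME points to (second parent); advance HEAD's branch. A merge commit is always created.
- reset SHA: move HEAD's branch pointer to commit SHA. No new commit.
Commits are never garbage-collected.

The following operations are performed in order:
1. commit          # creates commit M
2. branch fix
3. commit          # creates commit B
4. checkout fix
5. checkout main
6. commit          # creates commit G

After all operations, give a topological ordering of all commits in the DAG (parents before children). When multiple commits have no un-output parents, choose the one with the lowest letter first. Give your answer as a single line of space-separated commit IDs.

After op 1 (commit): HEAD=main@M [main=M]
After op 2 (branch): HEAD=main@M [fix=M main=M]
After op 3 (commit): HEAD=main@B [fix=M main=B]
After op 4 (checkout): HEAD=fix@M [fix=M main=B]
After op 5 (checkout): HEAD=main@B [fix=M main=B]
After op 6 (commit): HEAD=main@G [fix=M main=G]
commit A: parents=[]
commit B: parents=['M']
commit G: parents=['B']
commit M: parents=['A']

Answer: A M B G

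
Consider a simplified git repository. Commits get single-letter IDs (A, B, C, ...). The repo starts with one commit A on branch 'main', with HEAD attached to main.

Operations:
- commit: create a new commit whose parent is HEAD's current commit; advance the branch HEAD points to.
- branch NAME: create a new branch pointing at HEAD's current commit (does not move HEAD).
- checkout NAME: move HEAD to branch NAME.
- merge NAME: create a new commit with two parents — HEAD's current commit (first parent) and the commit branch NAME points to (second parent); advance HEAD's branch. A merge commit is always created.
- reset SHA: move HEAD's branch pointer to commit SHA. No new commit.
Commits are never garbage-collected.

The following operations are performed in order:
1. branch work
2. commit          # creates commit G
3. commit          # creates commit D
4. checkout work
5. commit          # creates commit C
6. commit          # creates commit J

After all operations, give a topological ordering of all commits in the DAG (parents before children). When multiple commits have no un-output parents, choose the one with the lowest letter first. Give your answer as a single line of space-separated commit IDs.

After op 1 (branch): HEAD=main@A [main=A work=A]
After op 2 (commit): HEAD=main@G [main=G work=A]
After op 3 (commit): HEAD=main@D [main=D work=A]
After op 4 (checkout): HEAD=work@A [main=D work=A]
After op 5 (commit): HEAD=work@C [main=D work=C]
After op 6 (commit): HEAD=work@J [main=D work=J]
commit A: parents=[]
commit C: parents=['A']
commit D: parents=['G']
commit G: parents=['A']
commit J: parents=['C']

Answer: A C G D J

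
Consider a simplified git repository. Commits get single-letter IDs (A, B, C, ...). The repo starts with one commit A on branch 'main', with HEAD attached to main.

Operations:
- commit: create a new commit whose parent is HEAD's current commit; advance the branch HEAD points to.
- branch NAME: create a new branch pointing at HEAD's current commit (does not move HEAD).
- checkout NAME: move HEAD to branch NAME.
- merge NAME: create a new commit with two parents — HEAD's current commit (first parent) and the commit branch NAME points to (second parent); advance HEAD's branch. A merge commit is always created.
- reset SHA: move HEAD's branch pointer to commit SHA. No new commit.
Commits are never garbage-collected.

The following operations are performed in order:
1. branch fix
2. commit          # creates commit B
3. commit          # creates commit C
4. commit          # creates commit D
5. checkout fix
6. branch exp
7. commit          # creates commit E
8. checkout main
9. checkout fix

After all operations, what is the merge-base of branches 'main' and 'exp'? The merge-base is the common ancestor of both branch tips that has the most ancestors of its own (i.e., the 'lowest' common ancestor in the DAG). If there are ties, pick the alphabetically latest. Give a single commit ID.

After op 1 (branch): HEAD=main@A [fix=A main=A]
After op 2 (commit): HEAD=main@B [fix=A main=B]
After op 3 (commit): HEAD=main@C [fix=A main=C]
After op 4 (commit): HEAD=main@D [fix=A main=D]
After op 5 (checkout): HEAD=fix@A [fix=A main=D]
After op 6 (branch): HEAD=fix@A [exp=A fix=A main=D]
After op 7 (commit): HEAD=fix@E [exp=A fix=E main=D]
After op 8 (checkout): HEAD=main@D [exp=A fix=E main=D]
After op 9 (checkout): HEAD=fix@E [exp=A fix=E main=D]
ancestors(main=D): ['A', 'B', 'C', 'D']
ancestors(exp=A): ['A']
common: ['A']

Answer: A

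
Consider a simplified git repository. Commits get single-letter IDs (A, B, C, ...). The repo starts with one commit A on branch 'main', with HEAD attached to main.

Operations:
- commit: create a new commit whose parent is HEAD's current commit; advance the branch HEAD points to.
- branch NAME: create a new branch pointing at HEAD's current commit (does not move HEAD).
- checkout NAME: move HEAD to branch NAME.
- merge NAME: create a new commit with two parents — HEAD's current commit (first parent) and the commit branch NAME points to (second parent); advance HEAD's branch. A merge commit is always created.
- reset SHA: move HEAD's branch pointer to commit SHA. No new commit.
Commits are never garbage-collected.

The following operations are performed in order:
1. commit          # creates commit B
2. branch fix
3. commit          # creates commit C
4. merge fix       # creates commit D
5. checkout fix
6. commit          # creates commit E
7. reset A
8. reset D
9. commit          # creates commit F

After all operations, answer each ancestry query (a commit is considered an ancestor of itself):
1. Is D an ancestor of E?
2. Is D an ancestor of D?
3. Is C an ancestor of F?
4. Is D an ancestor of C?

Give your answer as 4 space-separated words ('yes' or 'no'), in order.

After op 1 (commit): HEAD=main@B [main=B]
After op 2 (branch): HEAD=main@B [fix=B main=B]
After op 3 (commit): HEAD=main@C [fix=B main=C]
After op 4 (merge): HEAD=main@D [fix=B main=D]
After op 5 (checkout): HEAD=fix@B [fix=B main=D]
After op 6 (commit): HEAD=fix@E [fix=E main=D]
After op 7 (reset): HEAD=fix@A [fix=A main=D]
After op 8 (reset): HEAD=fix@D [fix=D main=D]
After op 9 (commit): HEAD=fix@F [fix=F main=D]
ancestors(E) = {A,B,E}; D in? no
ancestors(D) = {A,B,C,D}; D in? yes
ancestors(F) = {A,B,C,D,F}; C in? yes
ancestors(C) = {A,B,C}; D in? no

Answer: no yes yes no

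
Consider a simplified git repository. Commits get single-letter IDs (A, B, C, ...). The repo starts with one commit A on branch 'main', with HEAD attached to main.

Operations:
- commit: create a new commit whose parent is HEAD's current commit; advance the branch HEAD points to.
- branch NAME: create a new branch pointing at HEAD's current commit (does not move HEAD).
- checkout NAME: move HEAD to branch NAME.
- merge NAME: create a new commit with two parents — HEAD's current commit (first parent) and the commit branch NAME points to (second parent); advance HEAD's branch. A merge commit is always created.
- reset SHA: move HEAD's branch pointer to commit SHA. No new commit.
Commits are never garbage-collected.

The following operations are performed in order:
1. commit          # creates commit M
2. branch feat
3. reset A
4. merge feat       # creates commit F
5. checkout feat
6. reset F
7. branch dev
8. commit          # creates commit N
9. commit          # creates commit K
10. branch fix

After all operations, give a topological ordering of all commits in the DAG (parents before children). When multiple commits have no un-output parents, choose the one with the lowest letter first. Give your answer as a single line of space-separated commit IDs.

After op 1 (commit): HEAD=main@M [main=M]
After op 2 (branch): HEAD=main@M [feat=M main=M]
After op 3 (reset): HEAD=main@A [feat=M main=A]
After op 4 (merge): HEAD=main@F [feat=M main=F]
After op 5 (checkout): HEAD=feat@M [feat=M main=F]
After op 6 (reset): HEAD=feat@F [feat=F main=F]
After op 7 (branch): HEAD=feat@F [dev=F feat=F main=F]
After op 8 (commit): HEAD=feat@N [dev=F feat=N main=F]
After op 9 (commit): HEAD=feat@K [dev=F feat=K main=F]
After op 10 (branch): HEAD=feat@K [dev=F feat=K fix=K main=F]
commit A: parents=[]
commit F: parents=['A', 'M']
commit K: parents=['N']
commit M: parents=['A']
commit N: parents=['F']

Answer: A M F N K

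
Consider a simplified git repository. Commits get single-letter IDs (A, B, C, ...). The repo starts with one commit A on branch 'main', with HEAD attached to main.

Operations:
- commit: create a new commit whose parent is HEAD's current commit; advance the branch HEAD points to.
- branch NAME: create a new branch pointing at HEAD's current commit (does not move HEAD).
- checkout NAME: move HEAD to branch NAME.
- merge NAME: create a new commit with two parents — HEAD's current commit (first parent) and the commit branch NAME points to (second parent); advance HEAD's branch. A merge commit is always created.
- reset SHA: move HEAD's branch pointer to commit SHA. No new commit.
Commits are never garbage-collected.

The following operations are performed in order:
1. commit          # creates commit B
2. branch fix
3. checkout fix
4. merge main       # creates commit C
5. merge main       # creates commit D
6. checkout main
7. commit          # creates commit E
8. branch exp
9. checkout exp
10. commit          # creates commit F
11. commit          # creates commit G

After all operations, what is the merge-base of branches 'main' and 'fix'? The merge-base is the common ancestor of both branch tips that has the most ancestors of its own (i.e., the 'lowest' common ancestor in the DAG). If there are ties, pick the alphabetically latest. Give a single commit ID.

After op 1 (commit): HEAD=main@B [main=B]
After op 2 (branch): HEAD=main@B [fix=B main=B]
After op 3 (checkout): HEAD=fix@B [fix=B main=B]
After op 4 (merge): HEAD=fix@C [fix=C main=B]
After op 5 (merge): HEAD=fix@D [fix=D main=B]
After op 6 (checkout): HEAD=main@B [fix=D main=B]
After op 7 (commit): HEAD=main@E [fix=D main=E]
After op 8 (branch): HEAD=main@E [exp=E fix=D main=E]
After op 9 (checkout): HEAD=exp@E [exp=E fix=D main=E]
After op 10 (commit): HEAD=exp@F [exp=F fix=D main=E]
After op 11 (commit): HEAD=exp@G [exp=G fix=D main=E]
ancestors(main=E): ['A', 'B', 'E']
ancestors(fix=D): ['A', 'B', 'C', 'D']
common: ['A', 'B']

Answer: B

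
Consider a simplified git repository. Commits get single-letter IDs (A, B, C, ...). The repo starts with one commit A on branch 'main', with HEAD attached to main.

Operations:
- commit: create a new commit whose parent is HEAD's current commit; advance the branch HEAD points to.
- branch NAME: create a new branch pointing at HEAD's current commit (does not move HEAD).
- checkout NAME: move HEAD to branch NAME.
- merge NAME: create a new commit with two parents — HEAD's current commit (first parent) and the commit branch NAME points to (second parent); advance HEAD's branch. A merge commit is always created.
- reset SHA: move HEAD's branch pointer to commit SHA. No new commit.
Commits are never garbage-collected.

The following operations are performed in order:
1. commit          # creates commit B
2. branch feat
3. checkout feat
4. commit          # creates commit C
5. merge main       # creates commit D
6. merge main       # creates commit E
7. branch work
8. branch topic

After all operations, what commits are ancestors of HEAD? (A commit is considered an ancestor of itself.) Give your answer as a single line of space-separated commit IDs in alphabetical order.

Answer: A B C D E

Derivation:
After op 1 (commit): HEAD=main@B [main=B]
After op 2 (branch): HEAD=main@B [feat=B main=B]
After op 3 (checkout): HEAD=feat@B [feat=B main=B]
After op 4 (commit): HEAD=feat@C [feat=C main=B]
After op 5 (merge): HEAD=feat@D [feat=D main=B]
After op 6 (merge): HEAD=feat@E [feat=E main=B]
After op 7 (branch): HEAD=feat@E [feat=E main=B work=E]
After op 8 (branch): HEAD=feat@E [feat=E main=B topic=E work=E]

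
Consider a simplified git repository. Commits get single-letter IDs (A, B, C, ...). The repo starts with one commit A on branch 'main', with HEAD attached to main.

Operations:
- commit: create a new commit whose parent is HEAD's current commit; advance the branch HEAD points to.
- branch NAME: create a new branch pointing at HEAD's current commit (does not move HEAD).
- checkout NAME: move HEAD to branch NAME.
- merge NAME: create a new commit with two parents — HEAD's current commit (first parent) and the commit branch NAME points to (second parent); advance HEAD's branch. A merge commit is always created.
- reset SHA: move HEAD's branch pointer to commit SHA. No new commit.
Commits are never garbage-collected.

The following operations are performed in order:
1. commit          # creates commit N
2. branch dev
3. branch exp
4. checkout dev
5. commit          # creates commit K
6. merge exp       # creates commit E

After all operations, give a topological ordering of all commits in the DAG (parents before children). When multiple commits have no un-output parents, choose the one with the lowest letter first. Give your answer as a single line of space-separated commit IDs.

Answer: A N K E

Derivation:
After op 1 (commit): HEAD=main@N [main=N]
After op 2 (branch): HEAD=main@N [dev=N main=N]
After op 3 (branch): HEAD=main@N [dev=N exp=N main=N]
After op 4 (checkout): HEAD=dev@N [dev=N exp=N main=N]
After op 5 (commit): HEAD=dev@K [dev=K exp=N main=N]
After op 6 (merge): HEAD=dev@E [dev=E exp=N main=N]
commit A: parents=[]
commit E: parents=['K', 'N']
commit K: parents=['N']
commit N: parents=['A']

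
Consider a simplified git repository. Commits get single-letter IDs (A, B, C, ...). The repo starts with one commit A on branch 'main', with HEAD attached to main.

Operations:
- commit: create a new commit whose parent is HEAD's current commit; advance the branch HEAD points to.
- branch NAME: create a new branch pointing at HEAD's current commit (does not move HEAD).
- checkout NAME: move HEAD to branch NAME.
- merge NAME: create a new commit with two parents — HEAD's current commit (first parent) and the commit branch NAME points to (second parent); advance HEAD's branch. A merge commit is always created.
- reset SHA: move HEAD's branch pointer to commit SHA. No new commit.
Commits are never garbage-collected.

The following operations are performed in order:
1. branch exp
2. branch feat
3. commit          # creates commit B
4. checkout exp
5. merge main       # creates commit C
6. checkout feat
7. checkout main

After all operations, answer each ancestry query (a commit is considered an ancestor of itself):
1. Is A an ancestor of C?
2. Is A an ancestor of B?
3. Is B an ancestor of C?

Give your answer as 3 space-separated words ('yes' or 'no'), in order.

After op 1 (branch): HEAD=main@A [exp=A main=A]
After op 2 (branch): HEAD=main@A [exp=A feat=A main=A]
After op 3 (commit): HEAD=main@B [exp=A feat=A main=B]
After op 4 (checkout): HEAD=exp@A [exp=A feat=A main=B]
After op 5 (merge): HEAD=exp@C [exp=C feat=A main=B]
After op 6 (checkout): HEAD=feat@A [exp=C feat=A main=B]
After op 7 (checkout): HEAD=main@B [exp=C feat=A main=B]
ancestors(C) = {A,B,C}; A in? yes
ancestors(B) = {A,B}; A in? yes
ancestors(C) = {A,B,C}; B in? yes

Answer: yes yes yes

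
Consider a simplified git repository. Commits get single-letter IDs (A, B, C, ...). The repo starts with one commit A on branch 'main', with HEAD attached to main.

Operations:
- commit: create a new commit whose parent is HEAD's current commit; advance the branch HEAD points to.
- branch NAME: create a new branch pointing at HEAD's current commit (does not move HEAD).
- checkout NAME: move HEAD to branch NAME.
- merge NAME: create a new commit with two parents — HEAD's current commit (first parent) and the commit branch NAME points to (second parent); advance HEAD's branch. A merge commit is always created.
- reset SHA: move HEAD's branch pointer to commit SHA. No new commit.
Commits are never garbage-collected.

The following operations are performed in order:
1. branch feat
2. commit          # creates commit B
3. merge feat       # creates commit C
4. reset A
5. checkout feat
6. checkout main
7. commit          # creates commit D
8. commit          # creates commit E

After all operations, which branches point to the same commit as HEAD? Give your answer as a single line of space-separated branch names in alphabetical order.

After op 1 (branch): HEAD=main@A [feat=A main=A]
After op 2 (commit): HEAD=main@B [feat=A main=B]
After op 3 (merge): HEAD=main@C [feat=A main=C]
After op 4 (reset): HEAD=main@A [feat=A main=A]
After op 5 (checkout): HEAD=feat@A [feat=A main=A]
After op 6 (checkout): HEAD=main@A [feat=A main=A]
After op 7 (commit): HEAD=main@D [feat=A main=D]
After op 8 (commit): HEAD=main@E [feat=A main=E]

Answer: main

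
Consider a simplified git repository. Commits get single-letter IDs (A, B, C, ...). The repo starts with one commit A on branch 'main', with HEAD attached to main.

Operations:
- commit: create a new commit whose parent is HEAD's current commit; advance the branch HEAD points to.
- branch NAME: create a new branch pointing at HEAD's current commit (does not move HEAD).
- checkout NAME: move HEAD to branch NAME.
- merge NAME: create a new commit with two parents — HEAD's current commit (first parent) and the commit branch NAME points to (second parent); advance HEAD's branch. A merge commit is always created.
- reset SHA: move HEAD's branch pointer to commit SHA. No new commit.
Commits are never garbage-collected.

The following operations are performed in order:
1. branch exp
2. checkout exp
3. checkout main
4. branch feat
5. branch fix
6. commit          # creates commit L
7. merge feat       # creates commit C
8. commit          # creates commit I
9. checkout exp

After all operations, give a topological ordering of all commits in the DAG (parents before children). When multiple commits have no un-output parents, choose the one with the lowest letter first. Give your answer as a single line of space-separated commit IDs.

Answer: A L C I

Derivation:
After op 1 (branch): HEAD=main@A [exp=A main=A]
After op 2 (checkout): HEAD=exp@A [exp=A main=A]
After op 3 (checkout): HEAD=main@A [exp=A main=A]
After op 4 (branch): HEAD=main@A [exp=A feat=A main=A]
After op 5 (branch): HEAD=main@A [exp=A feat=A fix=A main=A]
After op 6 (commit): HEAD=main@L [exp=A feat=A fix=A main=L]
After op 7 (merge): HEAD=main@C [exp=A feat=A fix=A main=C]
After op 8 (commit): HEAD=main@I [exp=A feat=A fix=A main=I]
After op 9 (checkout): HEAD=exp@A [exp=A feat=A fix=A main=I]
commit A: parents=[]
commit C: parents=['L', 'A']
commit I: parents=['C']
commit L: parents=['A']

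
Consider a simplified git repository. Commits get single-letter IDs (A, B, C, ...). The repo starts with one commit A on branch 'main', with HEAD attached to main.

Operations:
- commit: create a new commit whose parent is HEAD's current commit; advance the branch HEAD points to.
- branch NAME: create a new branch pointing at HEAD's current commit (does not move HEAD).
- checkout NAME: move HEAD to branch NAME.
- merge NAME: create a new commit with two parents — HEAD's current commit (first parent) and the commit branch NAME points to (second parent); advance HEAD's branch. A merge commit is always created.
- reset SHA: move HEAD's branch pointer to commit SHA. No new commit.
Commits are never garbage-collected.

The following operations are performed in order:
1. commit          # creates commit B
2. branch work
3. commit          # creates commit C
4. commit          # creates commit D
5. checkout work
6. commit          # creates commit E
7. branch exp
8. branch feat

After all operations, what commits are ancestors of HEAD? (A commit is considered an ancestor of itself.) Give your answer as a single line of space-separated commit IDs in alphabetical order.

Answer: A B E

Derivation:
After op 1 (commit): HEAD=main@B [main=B]
After op 2 (branch): HEAD=main@B [main=B work=B]
After op 3 (commit): HEAD=main@C [main=C work=B]
After op 4 (commit): HEAD=main@D [main=D work=B]
After op 5 (checkout): HEAD=work@B [main=D work=B]
After op 6 (commit): HEAD=work@E [main=D work=E]
After op 7 (branch): HEAD=work@E [exp=E main=D work=E]
After op 8 (branch): HEAD=work@E [exp=E feat=E main=D work=E]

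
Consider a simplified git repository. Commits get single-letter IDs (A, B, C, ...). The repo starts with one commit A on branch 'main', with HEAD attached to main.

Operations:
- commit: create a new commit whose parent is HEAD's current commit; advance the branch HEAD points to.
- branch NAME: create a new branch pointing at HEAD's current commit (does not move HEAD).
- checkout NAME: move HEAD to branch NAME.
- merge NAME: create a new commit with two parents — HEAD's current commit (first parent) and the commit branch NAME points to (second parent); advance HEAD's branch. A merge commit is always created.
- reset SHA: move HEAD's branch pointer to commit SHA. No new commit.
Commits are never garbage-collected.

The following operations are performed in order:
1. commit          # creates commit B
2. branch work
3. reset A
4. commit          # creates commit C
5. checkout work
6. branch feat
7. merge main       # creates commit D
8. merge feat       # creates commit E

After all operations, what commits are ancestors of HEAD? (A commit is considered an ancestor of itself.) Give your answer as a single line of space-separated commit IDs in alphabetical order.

Answer: A B C D E

Derivation:
After op 1 (commit): HEAD=main@B [main=B]
After op 2 (branch): HEAD=main@B [main=B work=B]
After op 3 (reset): HEAD=main@A [main=A work=B]
After op 4 (commit): HEAD=main@C [main=C work=B]
After op 5 (checkout): HEAD=work@B [main=C work=B]
After op 6 (branch): HEAD=work@B [feat=B main=C work=B]
After op 7 (merge): HEAD=work@D [feat=B main=C work=D]
After op 8 (merge): HEAD=work@E [feat=B main=C work=E]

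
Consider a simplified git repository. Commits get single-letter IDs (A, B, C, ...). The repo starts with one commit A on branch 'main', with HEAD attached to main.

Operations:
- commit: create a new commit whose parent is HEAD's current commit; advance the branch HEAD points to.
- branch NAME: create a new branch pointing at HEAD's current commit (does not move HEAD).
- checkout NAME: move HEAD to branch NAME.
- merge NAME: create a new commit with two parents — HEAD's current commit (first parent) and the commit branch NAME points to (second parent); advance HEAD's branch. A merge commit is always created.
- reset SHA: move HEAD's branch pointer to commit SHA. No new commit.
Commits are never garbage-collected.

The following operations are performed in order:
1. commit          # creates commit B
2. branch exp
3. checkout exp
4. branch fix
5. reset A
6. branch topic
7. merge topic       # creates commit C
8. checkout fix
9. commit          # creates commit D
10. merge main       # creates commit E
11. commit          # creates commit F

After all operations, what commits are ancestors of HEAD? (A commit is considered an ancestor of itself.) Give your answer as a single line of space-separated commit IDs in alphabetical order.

After op 1 (commit): HEAD=main@B [main=B]
After op 2 (branch): HEAD=main@B [exp=B main=B]
After op 3 (checkout): HEAD=exp@B [exp=B main=B]
After op 4 (branch): HEAD=exp@B [exp=B fix=B main=B]
After op 5 (reset): HEAD=exp@A [exp=A fix=B main=B]
After op 6 (branch): HEAD=exp@A [exp=A fix=B main=B topic=A]
After op 7 (merge): HEAD=exp@C [exp=C fix=B main=B topic=A]
After op 8 (checkout): HEAD=fix@B [exp=C fix=B main=B topic=A]
After op 9 (commit): HEAD=fix@D [exp=C fix=D main=B topic=A]
After op 10 (merge): HEAD=fix@E [exp=C fix=E main=B topic=A]
After op 11 (commit): HEAD=fix@F [exp=C fix=F main=B topic=A]

Answer: A B D E F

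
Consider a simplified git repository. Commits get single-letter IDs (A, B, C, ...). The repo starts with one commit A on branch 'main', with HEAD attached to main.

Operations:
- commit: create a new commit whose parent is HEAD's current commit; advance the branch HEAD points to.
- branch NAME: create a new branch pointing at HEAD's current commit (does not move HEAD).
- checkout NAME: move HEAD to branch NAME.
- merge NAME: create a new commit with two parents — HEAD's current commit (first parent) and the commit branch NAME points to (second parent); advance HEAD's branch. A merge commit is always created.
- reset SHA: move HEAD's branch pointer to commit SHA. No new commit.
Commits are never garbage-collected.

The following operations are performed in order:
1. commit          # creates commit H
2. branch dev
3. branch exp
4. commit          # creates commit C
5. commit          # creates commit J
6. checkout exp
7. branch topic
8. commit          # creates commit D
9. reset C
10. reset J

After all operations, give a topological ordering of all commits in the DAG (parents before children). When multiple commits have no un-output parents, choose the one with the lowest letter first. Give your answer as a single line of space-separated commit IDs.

Answer: A H C D J

Derivation:
After op 1 (commit): HEAD=main@H [main=H]
After op 2 (branch): HEAD=main@H [dev=H main=H]
After op 3 (branch): HEAD=main@H [dev=H exp=H main=H]
After op 4 (commit): HEAD=main@C [dev=H exp=H main=C]
After op 5 (commit): HEAD=main@J [dev=H exp=H main=J]
After op 6 (checkout): HEAD=exp@H [dev=H exp=H main=J]
After op 7 (branch): HEAD=exp@H [dev=H exp=H main=J topic=H]
After op 8 (commit): HEAD=exp@D [dev=H exp=D main=J topic=H]
After op 9 (reset): HEAD=exp@C [dev=H exp=C main=J topic=H]
After op 10 (reset): HEAD=exp@J [dev=H exp=J main=J topic=H]
commit A: parents=[]
commit C: parents=['H']
commit D: parents=['H']
commit H: parents=['A']
commit J: parents=['C']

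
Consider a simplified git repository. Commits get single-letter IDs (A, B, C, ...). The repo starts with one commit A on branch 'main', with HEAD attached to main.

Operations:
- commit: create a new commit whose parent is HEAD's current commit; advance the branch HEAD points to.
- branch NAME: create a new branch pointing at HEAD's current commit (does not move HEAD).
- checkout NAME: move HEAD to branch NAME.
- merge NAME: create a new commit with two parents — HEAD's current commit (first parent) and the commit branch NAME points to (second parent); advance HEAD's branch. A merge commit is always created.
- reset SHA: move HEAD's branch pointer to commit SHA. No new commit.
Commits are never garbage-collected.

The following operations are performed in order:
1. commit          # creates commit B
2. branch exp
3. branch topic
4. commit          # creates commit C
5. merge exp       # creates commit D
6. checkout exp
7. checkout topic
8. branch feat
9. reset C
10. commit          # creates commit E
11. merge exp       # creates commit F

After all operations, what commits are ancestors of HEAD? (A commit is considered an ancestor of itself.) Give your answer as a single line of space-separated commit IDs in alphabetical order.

After op 1 (commit): HEAD=main@B [main=B]
After op 2 (branch): HEAD=main@B [exp=B main=B]
After op 3 (branch): HEAD=main@B [exp=B main=B topic=B]
After op 4 (commit): HEAD=main@C [exp=B main=C topic=B]
After op 5 (merge): HEAD=main@D [exp=B main=D topic=B]
After op 6 (checkout): HEAD=exp@B [exp=B main=D topic=B]
After op 7 (checkout): HEAD=topic@B [exp=B main=D topic=B]
After op 8 (branch): HEAD=topic@B [exp=B feat=B main=D topic=B]
After op 9 (reset): HEAD=topic@C [exp=B feat=B main=D topic=C]
After op 10 (commit): HEAD=topic@E [exp=B feat=B main=D topic=E]
After op 11 (merge): HEAD=topic@F [exp=B feat=B main=D topic=F]

Answer: A B C E F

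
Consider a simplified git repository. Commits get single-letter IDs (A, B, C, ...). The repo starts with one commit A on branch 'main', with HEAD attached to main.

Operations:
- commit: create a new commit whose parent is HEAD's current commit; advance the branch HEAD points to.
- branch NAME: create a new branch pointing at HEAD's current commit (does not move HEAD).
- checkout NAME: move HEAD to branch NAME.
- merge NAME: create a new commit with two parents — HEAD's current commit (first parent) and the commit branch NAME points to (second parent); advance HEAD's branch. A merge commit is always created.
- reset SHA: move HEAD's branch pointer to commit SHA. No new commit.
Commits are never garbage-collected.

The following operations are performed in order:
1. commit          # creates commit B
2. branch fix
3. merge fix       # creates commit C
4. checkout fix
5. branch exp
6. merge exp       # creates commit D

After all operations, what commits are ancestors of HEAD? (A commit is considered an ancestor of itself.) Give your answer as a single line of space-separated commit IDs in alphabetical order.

After op 1 (commit): HEAD=main@B [main=B]
After op 2 (branch): HEAD=main@B [fix=B main=B]
After op 3 (merge): HEAD=main@C [fix=B main=C]
After op 4 (checkout): HEAD=fix@B [fix=B main=C]
After op 5 (branch): HEAD=fix@B [exp=B fix=B main=C]
After op 6 (merge): HEAD=fix@D [exp=B fix=D main=C]

Answer: A B D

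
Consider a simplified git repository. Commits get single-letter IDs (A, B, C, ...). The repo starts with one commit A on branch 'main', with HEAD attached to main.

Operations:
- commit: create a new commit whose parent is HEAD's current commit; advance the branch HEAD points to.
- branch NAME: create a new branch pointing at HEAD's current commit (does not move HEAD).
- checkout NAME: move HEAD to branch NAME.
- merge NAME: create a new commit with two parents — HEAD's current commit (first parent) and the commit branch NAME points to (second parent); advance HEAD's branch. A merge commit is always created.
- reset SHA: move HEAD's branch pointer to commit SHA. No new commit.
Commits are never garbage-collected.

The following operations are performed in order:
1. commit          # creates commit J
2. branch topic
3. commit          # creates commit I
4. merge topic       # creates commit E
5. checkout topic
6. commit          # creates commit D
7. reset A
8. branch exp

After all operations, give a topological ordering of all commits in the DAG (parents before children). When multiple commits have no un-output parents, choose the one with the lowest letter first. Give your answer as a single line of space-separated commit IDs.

Answer: A J D I E

Derivation:
After op 1 (commit): HEAD=main@J [main=J]
After op 2 (branch): HEAD=main@J [main=J topic=J]
After op 3 (commit): HEAD=main@I [main=I topic=J]
After op 4 (merge): HEAD=main@E [main=E topic=J]
After op 5 (checkout): HEAD=topic@J [main=E topic=J]
After op 6 (commit): HEAD=topic@D [main=E topic=D]
After op 7 (reset): HEAD=topic@A [main=E topic=A]
After op 8 (branch): HEAD=topic@A [exp=A main=E topic=A]
commit A: parents=[]
commit D: parents=['J']
commit E: parents=['I', 'J']
commit I: parents=['J']
commit J: parents=['A']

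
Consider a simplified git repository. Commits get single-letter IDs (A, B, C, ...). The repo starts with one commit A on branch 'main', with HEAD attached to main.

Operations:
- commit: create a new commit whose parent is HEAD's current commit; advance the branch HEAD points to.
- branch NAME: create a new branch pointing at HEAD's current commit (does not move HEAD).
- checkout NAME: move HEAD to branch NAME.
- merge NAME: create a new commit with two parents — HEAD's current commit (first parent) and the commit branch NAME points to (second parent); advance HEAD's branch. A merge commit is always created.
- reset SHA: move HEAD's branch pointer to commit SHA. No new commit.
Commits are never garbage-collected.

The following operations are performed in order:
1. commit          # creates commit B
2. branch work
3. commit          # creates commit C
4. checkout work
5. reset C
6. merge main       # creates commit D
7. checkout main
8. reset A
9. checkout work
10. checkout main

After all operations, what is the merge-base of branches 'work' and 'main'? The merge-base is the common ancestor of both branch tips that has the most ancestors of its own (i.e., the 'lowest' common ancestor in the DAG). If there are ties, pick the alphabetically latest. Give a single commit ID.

Answer: A

Derivation:
After op 1 (commit): HEAD=main@B [main=B]
After op 2 (branch): HEAD=main@B [main=B work=B]
After op 3 (commit): HEAD=main@C [main=C work=B]
After op 4 (checkout): HEAD=work@B [main=C work=B]
After op 5 (reset): HEAD=work@C [main=C work=C]
After op 6 (merge): HEAD=work@D [main=C work=D]
After op 7 (checkout): HEAD=main@C [main=C work=D]
After op 8 (reset): HEAD=main@A [main=A work=D]
After op 9 (checkout): HEAD=work@D [main=A work=D]
After op 10 (checkout): HEAD=main@A [main=A work=D]
ancestors(work=D): ['A', 'B', 'C', 'D']
ancestors(main=A): ['A']
common: ['A']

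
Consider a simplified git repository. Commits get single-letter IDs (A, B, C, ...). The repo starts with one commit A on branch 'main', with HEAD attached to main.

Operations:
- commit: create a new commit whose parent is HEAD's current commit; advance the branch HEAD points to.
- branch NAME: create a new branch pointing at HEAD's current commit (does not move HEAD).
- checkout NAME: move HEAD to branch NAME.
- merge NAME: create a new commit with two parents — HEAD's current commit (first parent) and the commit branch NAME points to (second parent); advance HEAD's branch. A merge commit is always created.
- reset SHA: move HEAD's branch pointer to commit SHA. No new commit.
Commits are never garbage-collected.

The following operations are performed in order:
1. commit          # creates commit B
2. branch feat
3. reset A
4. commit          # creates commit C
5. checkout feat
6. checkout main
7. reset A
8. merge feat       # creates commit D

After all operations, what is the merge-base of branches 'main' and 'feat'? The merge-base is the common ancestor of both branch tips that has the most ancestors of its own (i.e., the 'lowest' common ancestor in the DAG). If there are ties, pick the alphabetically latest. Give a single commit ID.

After op 1 (commit): HEAD=main@B [main=B]
After op 2 (branch): HEAD=main@B [feat=B main=B]
After op 3 (reset): HEAD=main@A [feat=B main=A]
After op 4 (commit): HEAD=main@C [feat=B main=C]
After op 5 (checkout): HEAD=feat@B [feat=B main=C]
After op 6 (checkout): HEAD=main@C [feat=B main=C]
After op 7 (reset): HEAD=main@A [feat=B main=A]
After op 8 (merge): HEAD=main@D [feat=B main=D]
ancestors(main=D): ['A', 'B', 'D']
ancestors(feat=B): ['A', 'B']
common: ['A', 'B']

Answer: B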